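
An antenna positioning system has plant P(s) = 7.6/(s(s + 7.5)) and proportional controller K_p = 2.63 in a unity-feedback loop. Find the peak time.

T_p = 1.29 s

The closed-loop denominator s² + 7.5s + 19.99 gives ω_n = √19.99 = 4.471 and ζ = 7.5/(2ω_n) = 0.8388.
Damped frequency ω_d = ω_n√(1−ζ²) = 2.434 rad/s, so peak time T_p = π/ω_d = 1.29 s.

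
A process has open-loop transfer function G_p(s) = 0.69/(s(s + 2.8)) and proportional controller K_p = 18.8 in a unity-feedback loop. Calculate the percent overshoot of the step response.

26.6%

The closed-loop denominator s² + 2.8s + 12.97 gives ω_n = √12.97 = 3.602 and ζ = 2.8/(2ω_n) = 0.3887.
%OS = 100·exp(−πζ/√(1−ζ²)) = 100·exp(−π·0.3887/√0.8489) = 26.6%.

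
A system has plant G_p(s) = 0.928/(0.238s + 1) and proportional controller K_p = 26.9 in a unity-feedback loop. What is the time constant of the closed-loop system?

Closed loop: T(s) = K_p·G_p/(1+K_p·G_p) = 24.96/(0.238s + 1 + 24.96), with pole at s = −(1 + 24.96)/0.238 = −109.1.
Closed-loop time constant τ = 1/109.1 = 0.00917 s.

τ = 0.00917 s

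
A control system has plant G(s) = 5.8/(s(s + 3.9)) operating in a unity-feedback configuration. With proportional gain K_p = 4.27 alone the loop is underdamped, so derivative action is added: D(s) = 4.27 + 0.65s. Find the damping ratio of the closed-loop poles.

ζ = 0.771

Forward path: (4.27 + 0.65s)·5.8/(s(s+3.9)). The closed-loop characteristic equation is s² + (3.9 + 5.8·0.65)s + 5.8·4.27 = 0.
That is s² + 7.67s + 24.77 = 0, so ω_n = 4.977 rad/s and ζ = 7.67/(2·4.977) = 0.7706.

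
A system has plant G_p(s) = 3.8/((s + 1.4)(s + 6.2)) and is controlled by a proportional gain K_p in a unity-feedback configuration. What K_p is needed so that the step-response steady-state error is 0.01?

For a type-0 loop with proportional control, e_ss = 1/(1 + K_p·G_p(0)).
G_p(0) = 0.4378. Require 1/(1 + K_p·0.4378) = 0.01, so 1 + 0.4378·K_p = 100.
K_p = (100 − 1)/0.4378 = 226.

K_p = 226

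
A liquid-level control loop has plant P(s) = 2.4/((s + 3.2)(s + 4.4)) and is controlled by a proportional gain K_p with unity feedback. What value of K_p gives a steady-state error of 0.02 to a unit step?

K_p = 287

Steady-state error for a unit step on this type-0 loop is 1/(1 + K_p·P(0)).
P(0) = 0.1705. Require 1/(1 + K_p·0.1705) = 0.02, so 1 + 0.1705·K_p = 50.
K_p = (50 − 1)/0.1705 = 287.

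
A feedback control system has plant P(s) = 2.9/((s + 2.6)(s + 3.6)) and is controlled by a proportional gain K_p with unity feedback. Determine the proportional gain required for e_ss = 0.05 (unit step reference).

Steady-state error for a unit step on this type-0 loop is 1/(1 + K_p·P(0)).
P(0) = 0.3098. Require 1/(1 + K_p·0.3098) = 0.05, so 1 + 0.3098·K_p = 20.
K_p = (20 − 1)/0.3098 = 61.3.

K_p = 61.3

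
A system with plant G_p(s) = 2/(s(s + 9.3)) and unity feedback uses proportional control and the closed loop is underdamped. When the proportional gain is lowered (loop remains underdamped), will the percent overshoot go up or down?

decrease

ζ = 9.3/(2√(2K_p)) rises as K_p falls; higher damping means less overshoot.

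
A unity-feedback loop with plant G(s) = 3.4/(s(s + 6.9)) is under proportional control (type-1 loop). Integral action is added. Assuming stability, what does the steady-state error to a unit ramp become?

0

The integrator raises the loop to type 2, so K_v → ∞ and e_ss to a ramp is zero.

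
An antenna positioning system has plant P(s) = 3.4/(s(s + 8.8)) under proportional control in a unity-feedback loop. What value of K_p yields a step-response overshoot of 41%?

K_p = 76.4

From %OS = 100·exp(−πζ/√(1−ζ²)) = 41%, ζ = −ln(0.41)/√(π²+ln²(0.41)) = 0.273.
Characteristic equation s² + 8.8s + 3.4K_p = 0 gives ζ = 8.8/(2√(3.4K_p)).
Setting ζ = 0.273: √(3.4K_p) = 8.8/(2·0.273) = 16.12, so K_p = 259.7/3.4 = 76.4.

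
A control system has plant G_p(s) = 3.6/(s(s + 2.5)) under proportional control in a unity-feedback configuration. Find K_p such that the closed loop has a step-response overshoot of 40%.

K_p = 5.54

From %OS = 100·exp(−πζ/√(1−ζ²)) = 40%, ζ = −ln(0.4)/√(π²+ln²(0.4)) = 0.28.
Characteristic equation s² + 2.5s + 3.6K_p = 0 gives ζ = 2.5/(2√(3.6K_p)).
Setting ζ = 0.28: √(3.6K_p) = 2.5/(2·0.28) = 4.464, so K_p = 19.93/3.6 = 5.54.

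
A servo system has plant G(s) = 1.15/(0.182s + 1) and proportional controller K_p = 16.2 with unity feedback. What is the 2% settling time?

T_s ≈ 0.0371 s

Closed loop: T(s) = K_p·G/(1+K_p·G) = 18.63/(0.182s + 1 + 18.63), with pole at s = −(1 + 18.63)/0.182 = −107.9.
τ = 1/107.9 = 0.009272 s, so 2% settling time ≈ 4τ = 0.0371 s.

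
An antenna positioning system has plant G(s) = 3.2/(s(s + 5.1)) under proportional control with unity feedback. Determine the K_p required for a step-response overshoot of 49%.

K_p = 41.4

From %OS = 100·exp(−πζ/√(1−ζ²)) = 49%, ζ = −ln(0.49)/√(π²+ln²(0.49)) = 0.2214.
Characteristic equation s² + 5.1s + 3.2K_p = 0 gives ζ = 5.1/(2√(3.2K_p)).
Setting ζ = 0.2214: √(3.2K_p) = 5.1/(2·0.2214) = 11.52, so K_p = 132.6/3.2 = 41.4.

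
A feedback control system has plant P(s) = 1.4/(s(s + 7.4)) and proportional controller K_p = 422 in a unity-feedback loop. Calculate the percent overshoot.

61.6%

The closed-loop denominator s² + 7.4s + 590.8 gives ω_n = √590.8 = 24.31 and ζ = 7.4/(2ω_n) = 0.1522.
%OS = 100·exp(−πζ/√(1−ζ²)) = 100·exp(−π·0.1522/√0.9768) = 61.6%.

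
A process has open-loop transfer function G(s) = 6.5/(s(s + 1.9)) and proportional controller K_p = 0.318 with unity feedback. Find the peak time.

The closed-loop denominator s² + 1.9s + 2.067 gives ω_n = √2.067 = 1.438 and ζ = 1.9/(2ω_n) = 0.6608.
Damped frequency ω_d = ω_n√(1−ζ²) = 1.079 rad/s, so peak time T_p = π/ω_d = 2.91 s.

T_p = 2.91 s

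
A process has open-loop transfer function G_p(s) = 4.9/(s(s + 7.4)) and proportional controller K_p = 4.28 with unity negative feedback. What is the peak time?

The closed-loop denominator s² + 7.4s + 20.97 gives ω_n = √20.97 = 4.58 and ζ = 7.4/(2ω_n) = 0.8079.
Damped frequency ω_d = ω_n√(1−ζ²) = 2.699 rad/s, so peak time T_p = π/ω_d = 1.16 s.

T_p = 1.16 s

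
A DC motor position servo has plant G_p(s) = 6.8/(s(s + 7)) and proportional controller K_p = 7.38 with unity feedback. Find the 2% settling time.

T_s ≈ 1.14 s

Closed-loop characteristic equation: s² + 7s + 50.18 = 0, so ω_n = 7.084 rad/s and ζ = 7/(2·7.084) = 0.4941.
2% settling time T_s ≈ 4/(ζω_n) = 4/3.5 = 1.14 s.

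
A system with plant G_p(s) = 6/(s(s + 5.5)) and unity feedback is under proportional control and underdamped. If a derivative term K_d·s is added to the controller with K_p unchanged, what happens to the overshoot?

decrease

The derivative term adds K·K_d to the s-coefficient of the characteristic equation, raising 2ζω_n while ω_n is unchanged; ζ increases, so overshoot decreases.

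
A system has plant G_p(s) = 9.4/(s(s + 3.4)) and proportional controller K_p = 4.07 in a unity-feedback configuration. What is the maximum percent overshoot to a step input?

40.7%

From 1 + K_pG_p(s) = 0: s² + 3.4s + 38.26 = 0 ⇒ ω_n = 6.185, ζ = 0.2748.
%OS = 100·exp(−πζ/√(1−ζ²)) = 100·exp(−π·0.2748/√0.9245) = 40.7%.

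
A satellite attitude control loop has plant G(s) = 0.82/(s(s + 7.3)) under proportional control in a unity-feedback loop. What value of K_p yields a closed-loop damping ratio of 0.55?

K_p = 53.7

Closed-loop characteristic equation: s² + 7.3s + K_p·0.82 = 0.
So ω_n = √(0.82K_p) and 2ζω_n = 7.3, giving ζ = 7.3/(2√(0.82K_p)).
Setting ζ = 0.55: √(0.82K_p) = 7.3/(2·0.55) = 6.636, so K_p = 44.04/0.82 = 53.7.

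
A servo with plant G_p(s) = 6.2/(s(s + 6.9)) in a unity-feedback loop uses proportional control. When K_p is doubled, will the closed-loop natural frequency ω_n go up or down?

ω_n = √(6.2·K_p), which grows with K_p.

increase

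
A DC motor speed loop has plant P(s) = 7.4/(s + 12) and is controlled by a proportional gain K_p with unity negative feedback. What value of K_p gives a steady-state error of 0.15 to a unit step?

K_p = 9.19

The loop is type 0, so e_ss(step) = 1/(1 + K_pos) with K_pos = K_p·P(0).
P(0) = 0.6167. Require 1/(1 + K_p·0.6167) = 0.15, so 1 + 0.6167·K_p = 6.667.
K_p = (6.667 − 1)/0.6167 = 9.19.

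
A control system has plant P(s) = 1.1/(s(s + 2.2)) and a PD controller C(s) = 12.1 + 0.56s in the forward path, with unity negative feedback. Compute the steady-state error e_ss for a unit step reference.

0

The open loop C(s)P(s) has a pole at the origin (type 1), so the static position error constant is infinite and e_ss = 1/(1+∞) = 0.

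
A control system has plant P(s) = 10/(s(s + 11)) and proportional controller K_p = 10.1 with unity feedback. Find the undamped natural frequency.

The closed-loop denominator is s(s+11) + 10.1·10 = s² + 11s + 101.
So ω_n² = 101 ⇒ ω_n = 10.05 rad/s, and ζ = 11/(2ω_n) = 0.547.

ω_n = 10 rad/s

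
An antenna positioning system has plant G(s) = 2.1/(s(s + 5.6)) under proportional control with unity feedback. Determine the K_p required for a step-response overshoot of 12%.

K_p = 11.9

From %OS = 100·exp(−πζ/√(1−ζ²)) = 12%, ζ = −ln(0.12)/√(π²+ln²(0.12)) = 0.5594.
Characteristic equation s² + 5.6s + 2.1K_p = 0 gives ζ = 5.6/(2√(2.1K_p)).
Setting ζ = 0.5594: √(2.1K_p) = 5.6/(2·0.5594) = 5.005, so K_p = 25.05/2.1 = 11.9.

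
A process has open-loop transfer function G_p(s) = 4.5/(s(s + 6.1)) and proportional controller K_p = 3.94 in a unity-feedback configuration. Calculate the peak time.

T_p = 1.08 s

The closed-loop denominator s² + 6.1s + 17.73 gives ω_n = √17.73 = 4.211 and ζ = 6.1/(2ω_n) = 0.7243.
Damped frequency ω_d = ω_n√(1−ζ²) = 2.903 rad/s, so peak time T_p = π/ω_d = 1.08 s.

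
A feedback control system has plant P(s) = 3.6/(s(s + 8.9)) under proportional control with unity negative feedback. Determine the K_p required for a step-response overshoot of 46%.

K_p = 95.5

From %OS = 100·exp(−πζ/√(1−ζ²)) = 46%, ζ = −ln(0.46)/√(π²+ln²(0.46)) = 0.24.
Characteristic equation s² + 8.9s + 3.6K_p = 0 gives ζ = 8.9/(2√(3.6K_p)).
Setting ζ = 0.24: √(3.6K_p) = 8.9/(2·0.24) = 18.55, so K_p = 343.9/3.6 = 95.5.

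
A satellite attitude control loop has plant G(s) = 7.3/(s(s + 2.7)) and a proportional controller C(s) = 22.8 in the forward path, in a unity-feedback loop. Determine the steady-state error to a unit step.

0

The open loop C(s)G(s) has a pole at the origin (type 1), so the static position error constant is infinite and e_ss = 1/(1+∞) = 0.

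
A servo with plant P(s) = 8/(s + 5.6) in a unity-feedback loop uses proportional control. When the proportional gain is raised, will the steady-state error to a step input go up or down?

e_ss = 1/(1 + K_p·P(0)); a larger K_p raises the denominator, so e_ss decreases.

decrease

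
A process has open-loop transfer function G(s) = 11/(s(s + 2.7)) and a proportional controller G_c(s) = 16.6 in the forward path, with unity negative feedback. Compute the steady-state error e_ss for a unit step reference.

0

The open loop G_c(s)G(s) has a pole at the origin (type 1), so the static position error constant is infinite and e_ss = 1/(1+∞) = 0.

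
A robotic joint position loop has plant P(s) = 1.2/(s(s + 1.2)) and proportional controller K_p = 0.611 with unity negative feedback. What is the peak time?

Closed-loop characteristic equation: s² + 1.2s + 0.7332 = 0, so ω_n = 0.8563 rad/s and ζ = 1.2/(2·0.8563) = 0.7007.
Damped frequency ω_d = ω_n√(1−ζ²) = 0.6109 rad/s, so peak time T_p = π/ω_d = 5.14 s.

T_p = 5.14 s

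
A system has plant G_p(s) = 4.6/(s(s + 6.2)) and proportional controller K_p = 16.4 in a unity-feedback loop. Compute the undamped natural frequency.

ω_n = 8.69 rad/s

1 + K_p·G_p(s) = 0 gives s² + 6.2s + 75.44 = 0.
Matching s² + 2ζω_n s + ω_n²: ω_n = √75.44 = 8.686 rad/s and 2ζω_n = 6.2, so ζ = 6.2/(2·8.686) = 0.357.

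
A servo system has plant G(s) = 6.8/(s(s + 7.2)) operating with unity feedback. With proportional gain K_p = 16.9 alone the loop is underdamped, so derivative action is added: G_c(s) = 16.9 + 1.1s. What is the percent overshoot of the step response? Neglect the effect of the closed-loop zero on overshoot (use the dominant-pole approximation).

Forward path: (16.9 + 1.1s)·6.8/(s(s+7.2)). The closed-loop characteristic equation is s² + (7.2 + 6.8·1.1)s + 6.8·16.9 = 0.
That is s² + 14.68s + 114.9 = 0, so ω_n = 10.72 rad/s and ζ = 14.68/(2·10.72) = 0.6847.
%OS = 100·exp(−πζ/√(1−ζ²)) = 5.23%.

5.23%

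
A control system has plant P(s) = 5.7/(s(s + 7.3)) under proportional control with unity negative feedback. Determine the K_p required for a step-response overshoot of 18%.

From %OS = 100·exp(−πζ/√(1−ζ²)) = 18%, ζ = −ln(0.18)/√(π²+ln²(0.18)) = 0.4791.
Characteristic equation s² + 7.3s + 5.7K_p = 0 gives ζ = 7.3/(2√(5.7K_p)).
Setting ζ = 0.4791: √(5.7K_p) = 7.3/(2·0.4791) = 7.618, so K_p = 58.04/5.7 = 10.2.

K_p = 10.2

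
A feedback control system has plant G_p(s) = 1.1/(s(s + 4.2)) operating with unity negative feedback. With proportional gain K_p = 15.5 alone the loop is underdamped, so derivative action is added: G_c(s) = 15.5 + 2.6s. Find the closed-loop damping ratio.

ζ = 0.855

Forward path: (15.5 + 2.6s)·1.1/(s(s+4.2)). The closed-loop characteristic equation is s² + (4.2 + 1.1·2.6)s + 1.1·15.5 = 0.
That is s² + 7.06s + 17.05 = 0, so ω_n = 4.129 rad/s and ζ = 7.06/(2·4.129) = 0.8549.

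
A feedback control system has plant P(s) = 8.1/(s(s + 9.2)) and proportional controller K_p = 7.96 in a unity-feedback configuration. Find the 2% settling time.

From 1 + K_pP(s) = 0: s² + 9.2s + 64.48 = 0 ⇒ ω_n = 8.03, ζ = 0.5729.
2% settling time T_s ≈ 4/(ζω_n) = 4/4.6 = 0.87 s.

T_s ≈ 0.87 s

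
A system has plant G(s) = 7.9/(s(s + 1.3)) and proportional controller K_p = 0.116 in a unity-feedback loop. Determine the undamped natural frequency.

The closed-loop denominator is s(s+1.3) + 0.116·7.9 = s² + 1.3s + 0.9164.
Matching s² + 2ζω_n s + ω_n²: ω_n = √0.9164 = 0.9573 rad/s and 2ζω_n = 1.3, so ζ = 1.3/(2·0.9573) = 0.679.

ω_n = 0.957 rad/s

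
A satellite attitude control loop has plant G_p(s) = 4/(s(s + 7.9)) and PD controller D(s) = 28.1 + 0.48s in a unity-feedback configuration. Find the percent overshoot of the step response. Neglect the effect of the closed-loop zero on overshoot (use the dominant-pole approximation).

19.4%

Forward path: (28.1 + 0.48s)·4/(s(s+7.9)). The closed-loop characteristic equation is s² + (7.9 + 4·0.48)s + 4·28.1 = 0.
That is s² + 9.82s + 112.4 = 0, so ω_n = 10.6 rad/s and ζ = 9.82/(2·10.6) = 0.4631.
%OS = 100·exp(−πζ/√(1−ζ²)) = 19.4%.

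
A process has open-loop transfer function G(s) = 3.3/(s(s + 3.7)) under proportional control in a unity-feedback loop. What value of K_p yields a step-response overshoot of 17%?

K_p = 4.3

From %OS = 100·exp(−πζ/√(1−ζ²)) = 17%, ζ = −ln(0.17)/√(π²+ln²(0.17)) = 0.4913.
Characteristic equation s² + 3.7s + 3.3K_p = 0 gives ζ = 3.7/(2√(3.3K_p)).
Setting ζ = 0.4913: √(3.3K_p) = 3.7/(2·0.4913) = 3.766, so K_p = 14.18/3.3 = 4.3.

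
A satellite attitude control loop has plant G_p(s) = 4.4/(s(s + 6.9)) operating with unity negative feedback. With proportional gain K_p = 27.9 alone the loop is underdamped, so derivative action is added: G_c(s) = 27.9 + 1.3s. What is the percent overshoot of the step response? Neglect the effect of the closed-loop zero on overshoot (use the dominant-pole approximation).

11.3%

Forward path: (27.9 + 1.3s)·4.4/(s(s+6.9)). The closed-loop characteristic equation is s² + (6.9 + 4.4·1.3)s + 4.4·27.9 = 0.
That is s² + 12.62s + 122.8 = 0, so ω_n = 11.08 rad/s and ζ = 12.62/(2·11.08) = 0.5695.
%OS = 100·exp(−πζ/√(1−ζ²)) = 11.3%.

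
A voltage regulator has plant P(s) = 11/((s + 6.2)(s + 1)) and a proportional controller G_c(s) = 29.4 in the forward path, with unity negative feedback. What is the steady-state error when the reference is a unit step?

0.0188

The loop is type 0. Static position error constant K_pos = G_c(0)·P(0) = 29.4·1.774 = 52.16.
Steady-state error to a unit step: e_ss = 1/(1+K_pos) = 1/53.16 = 0.0188.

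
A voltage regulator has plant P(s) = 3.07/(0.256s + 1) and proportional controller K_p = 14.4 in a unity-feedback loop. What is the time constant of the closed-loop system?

Closed loop: T(s) = K_p·P/(1+K_p·P) = 44.21/(0.256s + 1 + 44.21), with pole at s = −(1 + 44.21)/0.256 = −176.6.
Closed-loop time constant τ = 1/176.6 = 0.00566 s.

τ = 0.00566 s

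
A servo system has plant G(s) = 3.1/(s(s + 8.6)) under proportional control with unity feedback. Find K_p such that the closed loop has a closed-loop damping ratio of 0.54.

K_p = 20.5

Closed-loop characteristic equation: s² + 8.6s + K_p·3.1 = 0.
So ω_n = √(3.1K_p) and 2ζω_n = 8.6, giving ζ = 8.6/(2√(3.1K_p)).
Setting ζ = 0.54: √(3.1K_p) = 8.6/(2·0.54) = 7.963, so K_p = 63.41/3.1 = 20.5.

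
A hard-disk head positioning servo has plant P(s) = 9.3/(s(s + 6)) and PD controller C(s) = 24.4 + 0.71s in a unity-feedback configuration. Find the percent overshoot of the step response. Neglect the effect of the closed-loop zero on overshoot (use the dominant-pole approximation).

23.5%

Forward path: (24.4 + 0.71s)·9.3/(s(s+6)). The closed-loop characteristic equation is s² + (6 + 9.3·0.71)s + 9.3·24.4 = 0.
That is s² + 12.6s + 226.9 = 0, so ω_n = 15.06 rad/s and ζ = 12.6/(2·15.06) = 0.4183.
%OS = 100·exp(−πζ/√(1−ζ²)) = 23.5%.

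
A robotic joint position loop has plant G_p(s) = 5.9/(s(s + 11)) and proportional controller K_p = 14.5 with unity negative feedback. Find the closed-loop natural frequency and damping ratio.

ω_n = 9.25 rad/s, ζ = 0.595

The closed-loop denominator is s(s+11) + 14.5·5.9 = s² + 11s + 85.55.
Matching s² + 2ζω_n s + ω_n²: ω_n = √85.55 = 9.249 rad/s and 2ζω_n = 11, so ζ = 11/(2·9.249) = 0.595.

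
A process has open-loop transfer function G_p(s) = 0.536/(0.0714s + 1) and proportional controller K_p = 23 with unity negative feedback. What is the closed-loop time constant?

τ = 0.00536 s

Closed loop: T(s) = K_p·G_p/(1+K_p·G_p) = 12.33/(0.0714s + 1 + 12.33), with pole at s = −(1 + 12.33)/0.0714 = −186.7.
Closed-loop time constant τ = 1/186.7 = 0.00536 s.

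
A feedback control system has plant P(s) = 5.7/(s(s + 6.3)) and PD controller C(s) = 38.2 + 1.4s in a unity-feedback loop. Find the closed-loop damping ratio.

Forward path: (38.2 + 1.4s)·5.7/(s(s+6.3)). The closed-loop characteristic equation is s² + (6.3 + 5.7·1.4)s + 5.7·38.2 = 0.
That is s² + 14.28s + 217.7 = 0, so ω_n = 14.76 rad/s and ζ = 14.28/(2·14.76) = 0.4839.

ζ = 0.484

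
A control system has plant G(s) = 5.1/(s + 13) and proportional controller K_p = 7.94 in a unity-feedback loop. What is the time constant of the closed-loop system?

Closed-loop transfer function: T(s) = K_p·G(s)/(1 + K_p·G(s)) = 40.49/(s + 13 + 40.49) = 40.49/(s + 53.49).
Time constant τ = 1/53.49 = 0.0187 s.

τ = 0.0187 s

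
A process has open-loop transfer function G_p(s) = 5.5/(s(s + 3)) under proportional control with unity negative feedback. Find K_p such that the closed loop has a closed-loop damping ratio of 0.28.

Closed-loop characteristic equation: s² + 3s + K_p·5.5 = 0.
So ω_n = √(5.5K_p) and 2ζω_n = 3, giving ζ = 3/(2√(5.5K_p)).
Setting ζ = 0.28: √(5.5K_p) = 3/(2·0.28) = 5.357, so K_p = 28.7/5.5 = 5.22.

K_p = 5.22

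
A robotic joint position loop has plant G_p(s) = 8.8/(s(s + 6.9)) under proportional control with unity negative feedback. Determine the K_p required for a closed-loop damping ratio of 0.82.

K_p = 2.01

Closed-loop characteristic equation: s² + 6.9s + K_p·8.8 = 0.
So ω_n = √(8.8K_p) and 2ζω_n = 6.9, giving ζ = 6.9/(2√(8.8K_p)).
Setting ζ = 0.82: √(8.8K_p) = 6.9/(2·0.82) = 4.207, so K_p = 17.7/8.8 = 2.01.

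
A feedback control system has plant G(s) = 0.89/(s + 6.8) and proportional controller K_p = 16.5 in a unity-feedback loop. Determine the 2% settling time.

T_s ≈ 0.186 s

Closed-loop transfer function: T(s) = K_p·G(s)/(1 + K_p·G(s)) = 14.69/(s + 6.8 + 14.69) = 14.69/(s + 21.48).
Time constant τ = 1/21.48 = 0.04654 s, so the 2% settling time is about 4τ = 0.186 s.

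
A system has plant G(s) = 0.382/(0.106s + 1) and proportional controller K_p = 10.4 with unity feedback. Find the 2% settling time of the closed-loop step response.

T_s ≈ 0.0853 s

Closed loop: T(s) = K_p·G/(1+K_p·G) = 3.973/(0.106s + 1 + 3.973), with pole at s = −(1 + 3.973)/0.106 = −46.91.
τ = 1/46.91 = 0.02132 s, so 2% settling time ≈ 4τ = 0.0853 s.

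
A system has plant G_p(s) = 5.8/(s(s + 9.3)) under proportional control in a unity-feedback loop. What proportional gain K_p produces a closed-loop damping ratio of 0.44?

Closed-loop characteristic equation: s² + 9.3s + K_p·5.8 = 0.
So ω_n = √(5.8K_p) and 2ζω_n = 9.3, giving ζ = 9.3/(2√(5.8K_p)).
Setting ζ = 0.44: √(5.8K_p) = 9.3/(2·0.44) = 10.57, so K_p = 111.7/5.8 = 19.3.

K_p = 19.3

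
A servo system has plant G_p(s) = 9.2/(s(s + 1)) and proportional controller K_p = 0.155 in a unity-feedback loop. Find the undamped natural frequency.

ω_n = 1.19 rad/s

The closed-loop denominator is s(s+1) + 0.155·9.2 = s² + 1s + 1.426.
Matching s² + 2ζω_n s + ω_n²: ω_n = √1.426 = 1.194 rad/s and 2ζω_n = 1, so ζ = 1/(2·1.194) = 0.419.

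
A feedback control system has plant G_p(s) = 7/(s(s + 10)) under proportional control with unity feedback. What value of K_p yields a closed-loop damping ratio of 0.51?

Closed-loop characteristic equation: s² + 10s + K_p·7 = 0.
So ω_n = √(7K_p) and 2ζω_n = 10, giving ζ = 10/(2√(7K_p)).
Setting ζ = 0.51: √(7K_p) = 10/(2·0.51) = 9.804, so K_p = 96.12/7 = 13.7.

K_p = 13.7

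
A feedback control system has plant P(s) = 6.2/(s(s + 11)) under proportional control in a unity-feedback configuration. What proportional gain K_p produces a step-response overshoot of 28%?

K_p = 34.6

From %OS = 100·exp(−πζ/√(1−ζ²)) = 28%, ζ = −ln(0.28)/√(π²+ln²(0.28)) = 0.3755.
Characteristic equation s² + 11s + 6.2K_p = 0 gives ζ = 11/(2√(6.2K_p)).
Setting ζ = 0.3755: √(6.2K_p) = 11/(2·0.3755) = 14.65, so K_p = 214.5/6.2 = 34.6.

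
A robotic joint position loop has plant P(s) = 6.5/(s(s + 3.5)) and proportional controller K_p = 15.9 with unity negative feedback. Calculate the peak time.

T_p = 0.314 s

From 1 + K_pP(s) = 0: s² + 3.5s + 103.4 = 0 ⇒ ω_n = 10.17, ζ = 0.1721.
Damped frequency ω_d = ω_n√(1−ζ²) = 10.01 rad/s, so peak time T_p = π/ω_d = 0.314 s.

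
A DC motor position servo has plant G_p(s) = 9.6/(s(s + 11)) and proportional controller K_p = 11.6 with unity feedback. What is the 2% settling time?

T_s ≈ 0.727 s

From 1 + K_pG_p(s) = 0: s² + 11s + 111.4 = 0 ⇒ ω_n = 10.55, ζ = 0.5212.
2% settling time T_s ≈ 4/(ζω_n) = 4/5.5 = 0.727 s.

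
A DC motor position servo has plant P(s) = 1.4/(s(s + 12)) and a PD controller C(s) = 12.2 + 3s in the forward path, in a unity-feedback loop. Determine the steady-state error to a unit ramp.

The loop has one pole at the origin (type 1). Velocity error constant K_v = lim_{s→0} s·C(s)P(s) = 12.2·1.4/12 = 1.423.
Steady-state error to a unit ramp: e_ss = 1/K_v = 0.703.

0.703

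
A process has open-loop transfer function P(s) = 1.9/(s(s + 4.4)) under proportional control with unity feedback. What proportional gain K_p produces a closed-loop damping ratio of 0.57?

K_p = 7.84

Closed-loop characteristic equation: s² + 4.4s + K_p·1.9 = 0.
So ω_n = √(1.9K_p) and 2ζω_n = 4.4, giving ζ = 4.4/(2√(1.9K_p)).
Setting ζ = 0.57: √(1.9K_p) = 4.4/(2·0.57) = 3.86, so K_p = 14.9/1.9 = 7.84.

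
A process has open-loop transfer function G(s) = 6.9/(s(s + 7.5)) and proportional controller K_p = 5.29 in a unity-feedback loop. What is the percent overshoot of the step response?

Closed-loop characteristic equation: s² + 7.5s + 36.5 = 0, so ω_n = 6.042 rad/s and ζ = 7.5/(2·6.042) = 0.6207.
%OS = 100·exp(−πζ/√(1−ζ²)) = 100·exp(−π·0.6207/√0.6147) = 8.32%.

8.32%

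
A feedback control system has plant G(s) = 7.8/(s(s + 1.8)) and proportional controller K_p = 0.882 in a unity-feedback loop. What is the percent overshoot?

31.7%

From 1 + K_pG(s) = 0: s² + 1.8s + 6.88 = 0 ⇒ ω_n = 2.623, ζ = 0.3431.
%OS = 100·exp(−πζ/√(1−ζ²)) = 100·exp(−π·0.3431/√0.8823) = 31.7%.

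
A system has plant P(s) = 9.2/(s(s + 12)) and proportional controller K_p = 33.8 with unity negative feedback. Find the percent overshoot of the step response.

From 1 + K_pP(s) = 0: s² + 12s + 311 = 0 ⇒ ω_n = 17.63, ζ = 0.3403.
%OS = 100·exp(−πζ/√(1−ζ²)) = 100·exp(−π·0.3403/√0.8842) = 32.1%.

32.1%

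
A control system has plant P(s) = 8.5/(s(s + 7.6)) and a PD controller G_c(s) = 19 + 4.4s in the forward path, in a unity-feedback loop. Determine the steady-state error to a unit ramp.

0.0471

The loop has one pole at the origin (type 1). Velocity error constant K_v = lim_{s→0} s·G_c(s)P(s) = 19·8.5/7.6 = 21.25.
Steady-state error to a unit ramp: e_ss = 1/K_v = 0.0471.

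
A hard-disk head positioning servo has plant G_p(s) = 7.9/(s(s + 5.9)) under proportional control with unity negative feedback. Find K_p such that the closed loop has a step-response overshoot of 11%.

From %OS = 100·exp(−πζ/√(1−ζ²)) = 11%, ζ = −ln(0.11)/√(π²+ln²(0.11)) = 0.5749.
Characteristic equation s² + 5.9s + 7.9K_p = 0 gives ζ = 5.9/(2√(7.9K_p)).
Setting ζ = 0.5749: √(7.9K_p) = 5.9/(2·0.5749) = 5.131, so K_p = 26.33/7.9 = 3.33.

K_p = 3.33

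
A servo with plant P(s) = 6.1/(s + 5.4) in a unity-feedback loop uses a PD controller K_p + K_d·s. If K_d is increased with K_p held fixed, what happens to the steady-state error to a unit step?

unchanged

K_d affects only the transient (the s-coefficient); the DC loop gain, and hence e_ss, depends only on K_p.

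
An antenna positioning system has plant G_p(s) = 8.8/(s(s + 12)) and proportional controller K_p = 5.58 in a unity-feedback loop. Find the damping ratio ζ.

ζ = 0.856

The closed-loop denominator is s(s+12) + 5.58·8.8 = s² + 12s + 49.1.
Matching s² + 2ζω_n s + ω_n²: ω_n = √49.1 = 7.007 rad/s and 2ζω_n = 12, so ζ = 12/(2·7.007) = 0.856.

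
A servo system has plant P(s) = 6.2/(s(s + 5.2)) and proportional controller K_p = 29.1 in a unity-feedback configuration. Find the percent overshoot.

53.8%

Closed-loop characteristic equation: s² + 5.2s + 180.4 = 0, so ω_n = 13.43 rad/s and ζ = 5.2/(2·13.43) = 0.1936.
%OS = 100·exp(−πζ/√(1−ζ²)) = 100·exp(−π·0.1936/√0.9625) = 53.8%.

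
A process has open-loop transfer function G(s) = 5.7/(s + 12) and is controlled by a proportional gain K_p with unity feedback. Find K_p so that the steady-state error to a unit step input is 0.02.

K_p = 103

Steady-state error for a unit step on this type-0 loop is 1/(1 + K_p·G(0)).
G(0) = 0.475. Require 1/(1 + K_p·0.475) = 0.02, so 1 + 0.475·K_p = 50.
K_p = (50 − 1)/0.475 = 103.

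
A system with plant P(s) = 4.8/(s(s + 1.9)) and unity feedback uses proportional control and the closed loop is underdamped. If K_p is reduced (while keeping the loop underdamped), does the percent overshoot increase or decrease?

decrease

ζ = 1.9/(2√(4.8K_p)) rises as K_p falls; higher damping means less overshoot.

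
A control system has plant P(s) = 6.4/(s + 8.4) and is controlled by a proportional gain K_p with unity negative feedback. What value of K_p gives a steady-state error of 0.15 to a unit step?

For a type-0 loop with proportional control, e_ss = 1/(1 + K_p·P(0)).
P(0) = 0.7619. Require 1/(1 + K_p·0.7619) = 0.15, so 1 + 0.7619·K_p = 6.667.
K_p = (6.667 − 1)/0.7619 = 7.44.

K_p = 7.44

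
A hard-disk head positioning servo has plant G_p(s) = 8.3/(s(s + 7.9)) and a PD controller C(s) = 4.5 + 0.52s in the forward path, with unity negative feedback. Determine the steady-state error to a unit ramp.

The loop has one pole at the origin (type 1). Velocity error constant K_v = lim_{s→0} s·C(s)G_p(s) = 4.5·8.3/7.9 = 4.728.
Steady-state error to a unit ramp: e_ss = 1/K_v = 0.212.

0.212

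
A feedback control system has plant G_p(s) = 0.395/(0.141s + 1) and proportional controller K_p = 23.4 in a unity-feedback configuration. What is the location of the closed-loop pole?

s = -72.65

Closed loop: T(s) = K_p·G_p/(1+K_p·G_p) = 9.243/(0.141s + 1 + 9.243), with pole at s = −(1 + 9.243)/0.141 = −72.65.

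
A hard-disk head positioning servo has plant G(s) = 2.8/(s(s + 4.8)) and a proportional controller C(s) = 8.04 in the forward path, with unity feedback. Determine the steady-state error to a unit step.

The open loop C(s)G(s) has a pole at the origin (type 1), so the static position error constant is infinite and e_ss = 1/(1+∞) = 0.

0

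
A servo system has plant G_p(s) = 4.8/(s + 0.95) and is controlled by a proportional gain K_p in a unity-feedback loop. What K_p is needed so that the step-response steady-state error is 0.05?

Steady-state error for a unit step on this type-0 loop is 1/(1 + K_p·G_p(0)).
G_p(0) = 5.053. Require 1/(1 + K_p·5.053) = 0.05, so 1 + 5.053·K_p = 20.
K_p = (20 − 1)/5.053 = 3.76.

K_p = 3.76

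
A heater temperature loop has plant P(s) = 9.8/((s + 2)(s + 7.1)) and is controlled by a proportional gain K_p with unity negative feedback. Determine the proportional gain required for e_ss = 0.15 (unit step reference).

The loop is type 0, so e_ss(step) = 1/(1 + K_pos) with K_pos = K_p·P(0).
P(0) = 0.6901. Require 1/(1 + K_p·0.6901) = 0.15, so 1 + 0.6901·K_p = 6.667.
K_p = (6.667 − 1)/0.6901 = 8.21.

K_p = 8.21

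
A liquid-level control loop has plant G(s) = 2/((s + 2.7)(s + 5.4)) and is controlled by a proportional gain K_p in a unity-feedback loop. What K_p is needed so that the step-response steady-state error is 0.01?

The loop is type 0, so e_ss(step) = 1/(1 + K_pos) with K_pos = K_p·G(0).
G(0) = 0.1372. Require 1/(1 + K_p·0.1372) = 0.01, so 1 + 0.1372·K_p = 100.
K_p = (100 − 1)/0.1372 = 722.

K_p = 722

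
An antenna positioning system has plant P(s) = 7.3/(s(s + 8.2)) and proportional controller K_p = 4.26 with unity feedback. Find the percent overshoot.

3.31%

From 1 + K_pP(s) = 0: s² + 8.2s + 31.1 = 0 ⇒ ω_n = 5.577, ζ = 0.7352.
%OS = 100·exp(−πζ/√(1−ζ²)) = 100·exp(−π·0.7352/√0.4595) = 3.31%.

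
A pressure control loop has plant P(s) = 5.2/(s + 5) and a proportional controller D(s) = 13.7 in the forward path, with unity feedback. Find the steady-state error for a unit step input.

0.0656

The loop is type 0. Static position error constant K_pos = D(0)·P(0) = 13.7·1.04 = 14.25.
Steady-state error to a unit step: e_ss = 1/(1+K_pos) = 1/15.25 = 0.0656.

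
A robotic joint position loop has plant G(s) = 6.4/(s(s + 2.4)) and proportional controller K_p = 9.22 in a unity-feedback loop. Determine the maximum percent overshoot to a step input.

From 1 + K_pG(s) = 0: s² + 2.4s + 59.01 = 0 ⇒ ω_n = 7.682, ζ = 0.1562.
%OS = 100·exp(−πζ/√(1−ζ²)) = 100·exp(−π·0.1562/√0.9756) = 60.8%.

60.8%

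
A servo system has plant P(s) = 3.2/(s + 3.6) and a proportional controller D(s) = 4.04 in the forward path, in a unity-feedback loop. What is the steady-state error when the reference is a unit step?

The loop is type 0. Static position error constant K_pos = D(0)·P(0) = 4.04·0.8889 = 3.591.
Steady-state error to a unit step: e_ss = 1/(1+K_pos) = 1/4.591 = 0.218.

0.218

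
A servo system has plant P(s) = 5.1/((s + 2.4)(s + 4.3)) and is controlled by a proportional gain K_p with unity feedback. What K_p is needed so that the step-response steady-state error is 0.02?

K_p = 99.2

For a type-0 loop with proportional control, e_ss = 1/(1 + K_p·P(0)).
P(0) = 0.4942. Require 1/(1 + K_p·0.4942) = 0.02, so 1 + 0.4942·K_p = 50.
K_p = (50 − 1)/0.4942 = 99.2.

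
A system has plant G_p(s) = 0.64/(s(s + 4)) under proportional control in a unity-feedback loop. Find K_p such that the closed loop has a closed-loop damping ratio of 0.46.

Closed-loop characteristic equation: s² + 4s + K_p·0.64 = 0.
So ω_n = √(0.64K_p) and 2ζω_n = 4, giving ζ = 4/(2√(0.64K_p)).
Setting ζ = 0.46: √(0.64K_p) = 4/(2·0.46) = 4.348, so K_p = 18.9/0.64 = 29.5.

K_p = 29.5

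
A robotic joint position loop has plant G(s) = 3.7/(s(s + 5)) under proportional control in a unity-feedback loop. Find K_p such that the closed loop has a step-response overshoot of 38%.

K_p = 19.5

From %OS = 100·exp(−πζ/√(1−ζ²)) = 38%, ζ = −ln(0.38)/√(π²+ln²(0.38)) = 0.2943.
Characteristic equation s² + 5s + 3.7K_p = 0 gives ζ = 5/(2√(3.7K_p)).
Setting ζ = 0.2943: √(3.7K_p) = 5/(2·0.2943) = 8.493, so K_p = 72.14/3.7 = 19.5.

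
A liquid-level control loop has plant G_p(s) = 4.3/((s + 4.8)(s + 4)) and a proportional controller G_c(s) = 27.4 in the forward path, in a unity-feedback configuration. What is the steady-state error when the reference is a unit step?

0.14

The loop is type 0. Static position error constant K_pos = G_c(0)·G_p(0) = 27.4·0.224 = 6.136.
Steady-state error to a unit step: e_ss = 1/(1+K_pos) = 1/7.136 = 0.14.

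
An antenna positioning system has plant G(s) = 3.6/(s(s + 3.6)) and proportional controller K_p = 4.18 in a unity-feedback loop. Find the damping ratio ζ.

ζ = 0.464

The closed-loop denominator is s(s+3.6) + 4.18·3.6 = s² + 3.6s + 15.05.
So ω_n² = 15.05 ⇒ ω_n = 3.879 rad/s, and ζ = 3.6/(2ω_n) = 0.464.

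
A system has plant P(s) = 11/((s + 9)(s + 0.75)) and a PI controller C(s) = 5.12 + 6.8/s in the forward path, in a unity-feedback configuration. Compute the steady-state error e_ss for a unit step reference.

0

The open loop C(s)P(s) has a pole at the origin (type 1), so the static position error constant is infinite and e_ss = 1/(1+∞) = 0.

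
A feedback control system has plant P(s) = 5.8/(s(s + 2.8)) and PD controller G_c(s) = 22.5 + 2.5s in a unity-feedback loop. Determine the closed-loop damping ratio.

Forward path: (22.5 + 2.5s)·5.8/(s(s+2.8)). The closed-loop characteristic equation is s² + (2.8 + 5.8·2.5)s + 5.8·22.5 = 0.
That is s² + 17.3s + 130.5 = 0, so ω_n = 11.42 rad/s and ζ = 17.3/(2·11.42) = 0.7572.

ζ = 0.757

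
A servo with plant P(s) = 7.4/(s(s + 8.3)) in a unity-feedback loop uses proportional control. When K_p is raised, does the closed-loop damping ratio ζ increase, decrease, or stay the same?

ζ = 8.3/(2√(7.4K_p)); increasing K_p raises the denominator, so ζ falls.

decrease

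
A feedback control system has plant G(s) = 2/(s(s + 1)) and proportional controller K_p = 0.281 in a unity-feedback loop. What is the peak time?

T_p = 5.62 s

Closed-loop characteristic equation: s² + 1s + 0.562 = 0, so ω_n = 0.7497 rad/s and ζ = 1/(2·0.7497) = 0.667.
Damped frequency ω_d = ω_n√(1−ζ²) = 0.5586 rad/s, so peak time T_p = π/ω_d = 5.62 s.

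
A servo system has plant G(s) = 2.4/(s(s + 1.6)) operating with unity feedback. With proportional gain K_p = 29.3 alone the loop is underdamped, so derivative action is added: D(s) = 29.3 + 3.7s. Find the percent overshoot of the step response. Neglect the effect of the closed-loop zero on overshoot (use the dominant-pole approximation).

8.09%

Forward path: (29.3 + 3.7s)·2.4/(s(s+1.6)). The closed-loop characteristic equation is s² + (1.6 + 2.4·3.7)s + 2.4·29.3 = 0.
That is s² + 10.48s + 70.32 = 0, so ω_n = 8.386 rad/s and ζ = 10.48/(2·8.386) = 0.6249.
%OS = 100·exp(−πζ/√(1−ζ²)) = 8.09%.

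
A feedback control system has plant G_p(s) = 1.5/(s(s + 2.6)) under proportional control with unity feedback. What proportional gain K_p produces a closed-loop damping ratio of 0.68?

Closed-loop characteristic equation: s² + 2.6s + K_p·1.5 = 0.
So ω_n = √(1.5K_p) and 2ζω_n = 2.6, giving ζ = 2.6/(2√(1.5K_p)).
Setting ζ = 0.68: √(1.5K_p) = 2.6/(2·0.68) = 1.912, so K_p = 3.655/1.5 = 2.44.

K_p = 2.44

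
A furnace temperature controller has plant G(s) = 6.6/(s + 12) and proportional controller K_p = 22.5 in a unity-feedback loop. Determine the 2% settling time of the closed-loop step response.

T_s ≈ 0.0249 s

Closed-loop transfer function: T(s) = K_p·G(s)/(1 + K_p·G(s)) = 148.5/(s + 12 + 148.5) = 148.5/(s + 160.5).
Time constant τ = 1/160.5 = 0.006231 s, so the 2% settling time is about 4τ = 0.0249 s.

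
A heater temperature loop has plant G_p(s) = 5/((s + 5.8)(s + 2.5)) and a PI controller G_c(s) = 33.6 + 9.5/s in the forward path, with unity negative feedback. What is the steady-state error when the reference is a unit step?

The open loop G_c(s)G_p(s) has a pole at the origin (type 1), so the static position error constant is infinite and e_ss = 1/(1+∞) = 0.

0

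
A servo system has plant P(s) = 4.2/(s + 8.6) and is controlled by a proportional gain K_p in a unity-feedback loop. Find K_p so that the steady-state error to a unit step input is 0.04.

Steady-state error for a unit step on this type-0 loop is 1/(1 + K_p·P(0)).
P(0) = 0.4884. Require 1/(1 + K_p·0.4884) = 0.04, so 1 + 0.4884·K_p = 25.
K_p = (25 − 1)/0.4884 = 49.1.

K_p = 49.1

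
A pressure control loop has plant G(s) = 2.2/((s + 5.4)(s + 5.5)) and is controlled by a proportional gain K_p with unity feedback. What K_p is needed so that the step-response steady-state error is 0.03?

Steady-state error for a unit step on this type-0 loop is 1/(1 + K_p·G(0)).
G(0) = 0.07407. Require 1/(1 + K_p·0.07407) = 0.03, so 1 + 0.07407·K_p = 33.33.
K_p = (33.33 − 1)/0.07407 = 437.

K_p = 437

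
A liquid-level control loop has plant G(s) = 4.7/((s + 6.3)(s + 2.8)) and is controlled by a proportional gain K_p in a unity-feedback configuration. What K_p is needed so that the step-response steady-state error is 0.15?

K_p = 21.3

The loop is type 0, so e_ss(step) = 1/(1 + K_pos) with K_pos = K_p·G(0).
G(0) = 0.2664. Require 1/(1 + K_p·0.2664) = 0.15, so 1 + 0.2664·K_p = 6.667.
K_p = (6.667 − 1)/0.2664 = 21.3.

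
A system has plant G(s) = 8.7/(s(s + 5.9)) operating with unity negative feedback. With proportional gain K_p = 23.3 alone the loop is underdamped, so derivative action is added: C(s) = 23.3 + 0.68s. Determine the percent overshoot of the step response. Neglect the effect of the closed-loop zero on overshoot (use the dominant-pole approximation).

Forward path: (23.3 + 0.68s)·8.7/(s(s+5.9)). The closed-loop characteristic equation is s² + (5.9 + 8.7·0.68)s + 8.7·23.3 = 0.
That is s² + 11.82s + 202.7 = 0, so ω_n = 14.24 rad/s and ζ = 11.82/(2·14.24) = 0.415.
%OS = 100·exp(−πζ/√(1−ζ²)) = 23.9%.

23.9%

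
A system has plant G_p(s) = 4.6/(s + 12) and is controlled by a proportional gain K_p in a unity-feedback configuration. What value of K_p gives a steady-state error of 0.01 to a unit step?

For a type-0 loop with proportional control, e_ss = 1/(1 + K_p·G_p(0)).
G_p(0) = 0.3833. Require 1/(1 + K_p·0.3833) = 0.01, so 1 + 0.3833·K_p = 100.
K_p = (100 − 1)/0.3833 = 258.

K_p = 258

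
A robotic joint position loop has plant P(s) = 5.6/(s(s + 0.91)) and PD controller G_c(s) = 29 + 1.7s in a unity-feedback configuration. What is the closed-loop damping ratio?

ζ = 0.409

Forward path: (29 + 1.7s)·5.6/(s(s+0.91)). The closed-loop characteristic equation is s² + (0.91 + 5.6·1.7)s + 5.6·29 = 0.
That is s² + 10.43s + 162.4 = 0, so ω_n = 12.74 rad/s and ζ = 10.43/(2·12.74) = 0.4092.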